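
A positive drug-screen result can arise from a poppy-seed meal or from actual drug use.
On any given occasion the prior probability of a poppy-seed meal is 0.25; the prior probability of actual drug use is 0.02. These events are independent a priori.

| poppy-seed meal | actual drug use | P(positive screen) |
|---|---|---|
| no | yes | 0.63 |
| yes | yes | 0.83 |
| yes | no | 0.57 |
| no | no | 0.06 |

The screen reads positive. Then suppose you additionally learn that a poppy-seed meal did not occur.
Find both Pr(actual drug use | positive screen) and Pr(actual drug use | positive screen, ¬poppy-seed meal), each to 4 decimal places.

Pr(actual drug use | positive screen) ≈ 0.0689; Pr(actual drug use | positive screen, ¬poppy-seed meal) ≈ 0.1765

P(positive screen) = 0.06×0.75×0.98 + 0.63×0.75×0.02 + 0.57×0.25×0.98 + 0.83×0.25×0.02 = 0.044100 + 0.009450 + 0.139650 + 0.004150 = 0.197350
The actual drug use-present share is 0.009450 + 0.004150 = 0.013600.
Hence the posterior is 0.013600/0.197350 ≈ 0.0689.

With the extra evidence:
Sum P(positive screen|·) weighted by the priors over both values of actual drug use:
  P(positive screen | ¬poppy-seed meal) = 0.06·0.98 + 0.63·0.02
        = 0.058800 + 0.012600 = 0.071400
The terms with actual drug use present sum to 0.012600, so
  P(actual drug use | positive screen, ¬poppy-seed meal) = 0.012600 / 0.071400 ≈ 0.1765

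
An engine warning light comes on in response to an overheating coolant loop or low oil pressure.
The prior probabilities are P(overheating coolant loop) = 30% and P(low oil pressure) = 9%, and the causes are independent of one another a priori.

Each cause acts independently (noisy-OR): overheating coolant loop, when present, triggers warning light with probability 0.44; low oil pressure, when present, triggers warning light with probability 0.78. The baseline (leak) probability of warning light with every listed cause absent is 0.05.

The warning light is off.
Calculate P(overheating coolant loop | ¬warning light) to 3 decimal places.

P(overheating coolant loop | ¬warning light) ≈ 0.194

Under noisy-OR, P(warning light | causes) = 1 − (1−0.05)·∏(1−qᵢ) over the active causes.
Enumerate the 4 (overheating coolant loop, low oil pressure) configurations and weight by the priors:
  P(¬warning light) = 0.95×0.7×0.91 + 0.209×0.7×0.09 + 0.532×0.3×0.91 + 0.11704×0.3×0.09
        = 0.605150 + 0.013167 + 0.145236 + 0.003160 = 0.766713
Keeping only the overheating coolant loop-present terms gives 0.148396, so
  P(overheating coolant loop | ¬warning light) = 0.148396 / 0.766713 ≈ 0.194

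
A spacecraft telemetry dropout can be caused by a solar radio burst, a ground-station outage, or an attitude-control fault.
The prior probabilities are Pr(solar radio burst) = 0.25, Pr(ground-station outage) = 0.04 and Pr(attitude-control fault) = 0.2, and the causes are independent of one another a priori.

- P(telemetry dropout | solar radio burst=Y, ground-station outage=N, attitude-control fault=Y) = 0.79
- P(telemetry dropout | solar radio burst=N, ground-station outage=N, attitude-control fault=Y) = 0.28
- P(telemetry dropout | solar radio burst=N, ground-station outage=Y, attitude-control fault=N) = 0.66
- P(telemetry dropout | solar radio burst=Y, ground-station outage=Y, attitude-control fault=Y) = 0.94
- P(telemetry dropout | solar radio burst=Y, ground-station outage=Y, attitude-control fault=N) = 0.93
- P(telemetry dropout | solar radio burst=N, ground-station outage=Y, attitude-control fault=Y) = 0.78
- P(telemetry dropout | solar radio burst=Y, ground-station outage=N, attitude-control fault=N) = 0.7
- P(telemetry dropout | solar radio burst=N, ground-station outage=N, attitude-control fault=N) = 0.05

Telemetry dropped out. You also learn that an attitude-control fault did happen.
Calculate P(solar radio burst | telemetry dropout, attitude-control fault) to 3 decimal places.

P(solar radio burst | telemetry dropout, attitude-control fault) ≈ 0.469

Weight on solar radio burst=true, given the evidence: 0.189600 + 0.009400 = 0.199000
Normalizer over all consistent configurations: 0.28*0.75*0.96 + 0.78*0.75*0.04 + 0.79*0.25*0.96 + 0.94*0.25*0.04 = 0.424000
Posterior = 0.199000 / 0.424000 ≈ 0.469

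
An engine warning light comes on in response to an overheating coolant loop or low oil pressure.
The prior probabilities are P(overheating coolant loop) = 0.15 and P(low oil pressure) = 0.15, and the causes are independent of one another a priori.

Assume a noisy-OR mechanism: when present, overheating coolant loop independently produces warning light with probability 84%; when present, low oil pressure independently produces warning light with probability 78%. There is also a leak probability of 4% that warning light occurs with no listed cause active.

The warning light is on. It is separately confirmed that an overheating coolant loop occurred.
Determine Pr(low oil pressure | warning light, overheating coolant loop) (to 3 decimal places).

Pr(low oil pressure | warning light, overheating coolant loop) ≈ 0.168

Under noisy-OR, P(warning light | causes) = 1 − (1−0.04)·∏(1−qᵢ) over the active causes.
For the numerator, keep only low oil pressure=true terms: 0.966208*0.15 = 0.144931
Normalizer over all consistent configurations: 0.8464*0.85 + 0.966208*0.15 = 0.864371
P(low oil pressure | warning light, overheating coolant loop) = 0.144931/0.864371 ≈ 0.168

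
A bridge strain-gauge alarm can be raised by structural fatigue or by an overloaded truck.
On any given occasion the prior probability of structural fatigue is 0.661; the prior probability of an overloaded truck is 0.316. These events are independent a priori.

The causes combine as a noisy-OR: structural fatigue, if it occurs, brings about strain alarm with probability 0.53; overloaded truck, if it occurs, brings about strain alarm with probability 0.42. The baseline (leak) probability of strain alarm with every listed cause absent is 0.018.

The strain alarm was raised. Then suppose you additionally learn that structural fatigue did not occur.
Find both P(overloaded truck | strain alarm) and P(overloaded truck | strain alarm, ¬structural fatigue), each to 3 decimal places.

Under noisy-OR, P(strain alarm | causes) = 1 − (1−0.018)·∏(1−qᵢ) over the active causes.
Enumerate the 4 (structural fatigue, overloaded truck) configurations and weight by the priors:
  P(strain alarm) = 0.018·0.339·0.684 + 0.43044·0.339·0.316 + 0.53846·0.661·0.684 + 0.732307·0.661·0.316
        = 0.004174 + 0.046110 + 0.243451 + 0.152961 = 0.446696
Keeping only the overloaded truck-present terms gives 0.199071, so
  P(overloaded truck | strain alarm) = 0.199071 / 0.446696 ≈ 0.446

Now condition on the additional information:
Sum P(strain alarm|·) weighted by the priors over both values of overloaded truck:
  P(strain alarm | ¬structural fatigue) = 0.018·0.684 + 0.43044·0.316
        = 0.012312 + 0.136019 = 0.148331
Configurations with overloaded truck contribute 0.136019, so
  P(overloaded truck | strain alarm, ¬structural fatigue) = 0.136019 / 0.148331 ≈ 0.917

P(overloaded truck | strain alarm) ≈ 0.446; P(overloaded truck | strain alarm, ¬structural fatigue) ≈ 0.917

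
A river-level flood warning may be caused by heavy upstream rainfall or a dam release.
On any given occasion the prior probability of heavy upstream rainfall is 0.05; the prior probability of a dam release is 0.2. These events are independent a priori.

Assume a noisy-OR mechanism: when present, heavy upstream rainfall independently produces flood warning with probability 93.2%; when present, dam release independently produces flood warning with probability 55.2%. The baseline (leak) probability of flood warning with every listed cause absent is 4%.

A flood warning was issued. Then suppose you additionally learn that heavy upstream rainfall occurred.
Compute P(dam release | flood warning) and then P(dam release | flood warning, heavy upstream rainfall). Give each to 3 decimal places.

P(dam release | flood warning) ≈ 0.635; P(dam release | flood warning, heavy upstream rainfall) ≈ 0.206

Under noisy-OR, P(flood warning | causes) = 1 − (1−0.04)·∏(1−qᵢ) over the active causes.
Enumerate the 4 (heavy upstream rainfall, dam release) configurations and weight by the priors:
  P(flood warning) = 0.04·0.95·0.8 + 0.56992·0.95·0.2 + 0.93472·0.05·0.8 + 0.970755·0.05·0.2
        = 0.030400 + 0.108285 + 0.037389 + 0.009708 = 0.185782
Keeping only the dam release-present terms gives 0.117993, so
  P(dam release | flood warning) = 0.117993 / 0.185782 ≈ 0.635

Now condition on the additional information:
For the numerator, keep only dam release=true terms: 0.970755*0.2 = 0.194151
Normalizer over all consistent configurations: 0.93472*0.8 + 0.970755*0.2 = 0.941927
P(dam release | flood warning, heavy upstream rainfall) = 0.194151/0.941927 ≈ 0.206
The drop from 0.635 to 0.206 is the explaining-away (discounting) effect.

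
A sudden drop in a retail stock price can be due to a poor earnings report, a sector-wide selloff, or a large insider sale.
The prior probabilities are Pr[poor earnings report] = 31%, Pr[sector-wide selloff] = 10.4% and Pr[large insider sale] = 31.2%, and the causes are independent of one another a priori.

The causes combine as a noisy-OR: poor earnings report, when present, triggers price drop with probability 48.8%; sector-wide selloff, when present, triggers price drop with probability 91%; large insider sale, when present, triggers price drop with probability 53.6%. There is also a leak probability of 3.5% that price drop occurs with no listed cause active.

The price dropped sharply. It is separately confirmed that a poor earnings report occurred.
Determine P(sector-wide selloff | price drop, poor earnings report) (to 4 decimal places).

Under noisy-OR, P(price drop | causes) = 1 − (1−0.035)·∏(1−qᵢ) over the active causes.
Enumerate the 4 (sector-wide selloff, large insider sale) configurations and weight by the priors:
  P(price drop | poor earnings report) = 0.50592*0.896*0.688 + 0.770747*0.896*0.312 + 0.955533*0.104*0.688 + 0.979367*0.104*0.312
        = 0.311873 + 0.215464 + 0.068370 + 0.031779 = 0.627486
Keeping only the sector-wide selloff-present terms gives 0.100149, so
  P(sector-wide selloff | price drop, poor earnings report) = 0.100149 / 0.627486 ≈ 0.1596

P(sector-wide selloff | price drop, poor earnings report) ≈ 0.1596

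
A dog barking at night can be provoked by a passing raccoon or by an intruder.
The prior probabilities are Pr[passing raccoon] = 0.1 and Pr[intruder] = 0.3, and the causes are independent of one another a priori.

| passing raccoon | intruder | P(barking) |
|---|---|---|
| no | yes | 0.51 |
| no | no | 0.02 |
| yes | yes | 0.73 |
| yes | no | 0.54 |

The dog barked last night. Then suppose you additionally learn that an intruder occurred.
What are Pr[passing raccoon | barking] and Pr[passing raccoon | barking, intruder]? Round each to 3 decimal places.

P(barking) = 0.02*0.9*0.7 + 0.51*0.9*0.3 + 0.54*0.1*0.7 + 0.73*0.1*0.3 = 0.012600 + 0.137700 + 0.037800 + 0.021900 = 0.210000
Restricting to configurations with passing raccoon present: 0.037800 + 0.021900 = 0.059700.
So P(passing raccoon | barking) = 0.059700/0.210000 ≈ 0.284.

Now condition on the additional information:
P(barking | intruder) = 0.51*0.9 + 0.73*0.1 = 0.459000 + 0.073000 = 0.532000
Restricting to configurations with passing raccoon present: 0.73*0.1 = 0.073000.
So P(passing raccoon | barking, intruder) = 0.073000/0.532000 ≈ 0.137.

Pr[passing raccoon | barking] ≈ 0.284; Pr[passing raccoon | barking, intruder] ≈ 0.137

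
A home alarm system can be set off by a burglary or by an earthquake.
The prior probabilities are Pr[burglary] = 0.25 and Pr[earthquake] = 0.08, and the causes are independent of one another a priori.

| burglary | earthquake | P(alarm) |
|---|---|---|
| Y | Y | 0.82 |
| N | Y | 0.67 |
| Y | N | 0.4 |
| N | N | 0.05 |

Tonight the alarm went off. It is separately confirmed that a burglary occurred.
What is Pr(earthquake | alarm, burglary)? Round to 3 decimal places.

Pr(earthquake | alarm, burglary) ≈ 0.151

P(alarm | burglary) = 0.4×0.92 + 0.82×0.08 = 0.368000 + 0.065600 = 0.433600
The earthquake-present share is 0.82×0.08 = 0.065600.
P(earthquake | alarm, burglary) = 0.065600 / 0.433600 ≈ 0.151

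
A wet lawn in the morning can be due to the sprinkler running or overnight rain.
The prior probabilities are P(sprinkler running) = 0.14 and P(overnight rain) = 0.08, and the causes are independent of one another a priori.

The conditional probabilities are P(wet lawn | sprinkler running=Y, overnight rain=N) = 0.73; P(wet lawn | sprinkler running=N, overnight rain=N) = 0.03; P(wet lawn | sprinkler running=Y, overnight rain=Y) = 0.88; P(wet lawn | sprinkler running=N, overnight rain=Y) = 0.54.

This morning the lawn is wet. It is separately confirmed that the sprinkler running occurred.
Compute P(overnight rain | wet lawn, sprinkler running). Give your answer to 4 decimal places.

By total probability over both values of overnight rain:
  P(wet lawn | sprinkler running) = 0.73*0.92 + 0.88*0.08
        = 0.671600 + 0.070400 = 0.742000
Keeping only the overnight rain-present terms gives 0.070400, so
  P(overnight rain | wet lawn, sprinkler running) = 0.070400 / 0.742000 ≈ 0.0949

P(overnight rain | wet lawn, sprinkler running) ≈ 0.0949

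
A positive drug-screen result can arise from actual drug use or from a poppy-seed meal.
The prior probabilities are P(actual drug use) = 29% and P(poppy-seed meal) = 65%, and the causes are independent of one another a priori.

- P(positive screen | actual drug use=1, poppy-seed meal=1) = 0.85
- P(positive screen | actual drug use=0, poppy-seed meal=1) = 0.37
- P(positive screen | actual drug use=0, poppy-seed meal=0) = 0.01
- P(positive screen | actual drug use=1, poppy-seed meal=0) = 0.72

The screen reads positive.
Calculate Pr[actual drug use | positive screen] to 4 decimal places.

Pr[actual drug use | positive screen] ≈ 0.5739

For the numerator, keep only actual drug use=true terms: 0.073080 + 0.160225 = 0.233305
The normalizing constant is 0.01×0.71×0.35 + 0.37×0.71×0.65 + 0.72×0.29×0.35 + 0.85×0.29×0.65 = 0.406545
P(actual drug use | positive screen) = 0.233305/0.406545 ≈ 0.5739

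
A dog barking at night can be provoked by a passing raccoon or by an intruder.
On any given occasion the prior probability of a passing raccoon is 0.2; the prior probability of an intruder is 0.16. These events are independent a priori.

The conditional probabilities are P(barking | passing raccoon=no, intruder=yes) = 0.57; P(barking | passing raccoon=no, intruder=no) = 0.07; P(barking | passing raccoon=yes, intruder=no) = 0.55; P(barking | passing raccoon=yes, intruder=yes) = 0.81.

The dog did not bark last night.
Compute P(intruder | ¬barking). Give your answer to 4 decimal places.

Sum P(¬barking|·) weighted by the priors over the 4 (passing raccoon, intruder) configurations:
  P(¬barking) = 0.93×0.8×0.84 + 0.43×0.8×0.16 + 0.45×0.2×0.84 + 0.19×0.2×0.16
        = 0.624960 + 0.055040 + 0.075600 + 0.006080 = 0.761680
Configurations with intruder contribute 0.061120, so
  P(intruder | ¬barking) = 0.061120 / 0.761680 ≈ 0.0802

P(intruder | ¬barking) ≈ 0.0802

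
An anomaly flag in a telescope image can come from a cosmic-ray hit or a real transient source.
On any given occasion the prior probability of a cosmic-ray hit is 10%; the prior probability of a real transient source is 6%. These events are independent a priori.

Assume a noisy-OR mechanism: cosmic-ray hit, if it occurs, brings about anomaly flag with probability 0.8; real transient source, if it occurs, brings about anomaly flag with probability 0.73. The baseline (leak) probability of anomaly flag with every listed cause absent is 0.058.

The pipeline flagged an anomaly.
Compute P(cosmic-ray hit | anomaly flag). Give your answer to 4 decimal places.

Under noisy-OR, P(anomaly flag | causes) = 1 − (1−0.058)·∏(1−qᵢ) over the active causes.
By total probability over the 4 (cosmic-ray hit, real transient source) configurations:
  P(anomaly flag) = 0.058*0.9*0.94 + 0.74566*0.9*0.06 + 0.8116*0.1*0.94 + 0.949132*0.1*0.06
        = 0.049068 + 0.040266 + 0.076290 + 0.005695 = 0.171319
The terms with cosmic-ray hit present sum to 0.081985, so
  P(cosmic-ray hit | anomaly flag) = 0.081985 / 0.171319 ≈ 0.4786

P(cosmic-ray hit | anomaly flag) ≈ 0.4786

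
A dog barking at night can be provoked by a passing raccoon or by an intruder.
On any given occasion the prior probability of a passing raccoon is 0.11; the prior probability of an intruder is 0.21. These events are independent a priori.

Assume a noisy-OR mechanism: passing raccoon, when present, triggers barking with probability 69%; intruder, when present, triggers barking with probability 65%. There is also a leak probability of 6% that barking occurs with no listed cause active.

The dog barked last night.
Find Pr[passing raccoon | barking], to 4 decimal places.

Pr[passing raccoon | barking] ≈ 0.3294

Under noisy-OR, P(barking | causes) = 1 − (1−0.06)·∏(1−qᵢ) over the active causes.
P(barking) = 0.06·0.89·0.79 + 0.671·0.89·0.21 + 0.7086·0.11·0.79 + 0.89801·0.11·0.21 = 0.042186 + 0.125410 + 0.061577 + 0.020744 = 0.249917
Restricting to configurations with passing raccoon present: 0.061577 + 0.020744 = 0.082321.
So P(passing raccoon | barking) = 0.082321/0.249917 ≈ 0.3294.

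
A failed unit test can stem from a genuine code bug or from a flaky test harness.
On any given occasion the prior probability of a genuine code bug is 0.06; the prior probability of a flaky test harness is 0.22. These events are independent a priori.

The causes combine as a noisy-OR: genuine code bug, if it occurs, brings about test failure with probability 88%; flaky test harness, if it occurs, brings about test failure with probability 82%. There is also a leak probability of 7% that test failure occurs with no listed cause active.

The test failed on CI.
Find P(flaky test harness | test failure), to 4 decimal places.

Under noisy-OR, P(test failure | causes) = 1 − (1−0.07)·∏(1−qᵢ) over the active causes.
P(test failure) = 0.07·0.94·0.78 + 0.8326·0.94·0.22 + 0.8884·0.06·0.78 + 0.979912·0.06·0.22 = 0.051324 + 0.172182 + 0.041577 + 0.012935 = 0.278018
Restricting to configurations with flaky test harness present: 0.172182 + 0.012935 = 0.185117.
So P(flaky test harness | test failure) = 0.185117/0.278018 ≈ 0.6658.

P(flaky test harness | test failure) ≈ 0.6658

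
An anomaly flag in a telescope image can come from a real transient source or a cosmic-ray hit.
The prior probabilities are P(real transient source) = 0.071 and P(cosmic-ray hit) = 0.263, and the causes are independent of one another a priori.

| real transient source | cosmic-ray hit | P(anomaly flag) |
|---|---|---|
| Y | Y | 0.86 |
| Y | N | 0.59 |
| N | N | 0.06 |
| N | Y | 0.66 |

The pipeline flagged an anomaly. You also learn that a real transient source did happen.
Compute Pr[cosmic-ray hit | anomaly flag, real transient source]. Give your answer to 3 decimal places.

Pr[cosmic-ray hit | anomaly flag, real transient source] ≈ 0.342

Enumerate both values of cosmic-ray hit and weight by the priors:
  P(anomaly flag | real transient source) = 0.59×0.737 + 0.86×0.263
        = 0.434830 + 0.226180 = 0.661010
Configurations with cosmic-ray hit contribute 0.226180, so
  P(cosmic-ray hit | anomaly flag, real transient source) = 0.226180 / 0.661010 ≈ 0.342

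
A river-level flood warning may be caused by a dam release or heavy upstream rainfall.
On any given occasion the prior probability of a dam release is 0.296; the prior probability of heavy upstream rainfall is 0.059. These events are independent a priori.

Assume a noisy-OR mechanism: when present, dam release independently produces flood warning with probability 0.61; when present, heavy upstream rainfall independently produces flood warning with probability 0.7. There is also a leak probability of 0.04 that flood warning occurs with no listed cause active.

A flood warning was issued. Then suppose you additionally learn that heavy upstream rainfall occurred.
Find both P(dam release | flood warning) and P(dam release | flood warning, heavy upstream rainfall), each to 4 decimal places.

P(dam release | flood warning) ≈ 0.7719; P(dam release | flood warning, heavy upstream rainfall) ≈ 0.3439

Under noisy-OR, P(flood warning | causes) = 1 − (1−0.04)·∏(1−qᵢ) over the active causes.
Weight on dam release=true, given the evidence: 0.174252 + 0.015502 = 0.189754
Normalizer over all consistent configurations: 0.04·0.704·0.941 + 0.712·0.704·0.059 + 0.6256·0.296·0.941 + 0.88768·0.296·0.059 = 0.245827
P(dam release | flood warning) = 0.189754/0.245827 ≈ 0.7719

With the extra evidence:
Sum P(flood warning|·) weighted by the priors over both values of dam release:
  P(flood warning | heavy upstream rainfall) = 0.712·0.704 + 0.88768·0.296
        = 0.501248 + 0.262753 = 0.764001
The terms with dam release present sum to 0.262753, so
  P(dam release | flood warning, heavy upstream rainfall) = 0.262753 / 0.764001 ≈ 0.3439
The drop from 0.7719 to 0.3439 is the explaining-away (discounting) effect.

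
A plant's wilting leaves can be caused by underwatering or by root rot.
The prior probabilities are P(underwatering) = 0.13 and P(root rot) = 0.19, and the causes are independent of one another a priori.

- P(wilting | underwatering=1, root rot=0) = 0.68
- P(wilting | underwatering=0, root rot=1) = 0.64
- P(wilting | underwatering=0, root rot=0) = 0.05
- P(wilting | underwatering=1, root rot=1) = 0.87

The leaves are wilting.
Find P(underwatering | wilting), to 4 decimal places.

P(underwatering | wilting) ≈ 0.3976

P(wilting) = 0.05×0.87×0.81 + 0.64×0.87×0.19 + 0.68×0.13×0.81 + 0.87×0.13×0.19 = 0.035235 + 0.105792 + 0.071604 + 0.021489 = 0.234120
Restricting to configurations with underwatering present: 0.071604 + 0.021489 = 0.093093.
P(underwatering | wilting) = 0.093093 / 0.234120 ≈ 0.3976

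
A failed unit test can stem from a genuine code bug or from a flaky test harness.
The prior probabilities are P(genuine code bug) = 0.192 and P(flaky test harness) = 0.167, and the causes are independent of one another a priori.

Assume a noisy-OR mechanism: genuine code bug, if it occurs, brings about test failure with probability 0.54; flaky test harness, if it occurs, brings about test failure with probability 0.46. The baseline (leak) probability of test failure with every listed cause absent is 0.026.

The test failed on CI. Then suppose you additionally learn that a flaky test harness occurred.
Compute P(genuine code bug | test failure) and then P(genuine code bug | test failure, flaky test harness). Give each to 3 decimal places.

Under noisy-OR, P(test failure | causes) = 1 − (1−0.026)·∏(1−qᵢ) over the active causes.
P(test failure) = 0.026×0.808×0.833 + 0.47404×0.808×0.167 + 0.55196×0.192×0.833 + 0.758058×0.192×0.167 = 0.017500 + 0.063965 + 0.088278 + 0.024306 = 0.194049
The genuine code bug-present share is 0.088278 + 0.024306 = 0.112584.
Hence the posterior is 0.112584/0.194049 ≈ 0.580.

Now also conditioning on flaky test harness=true:
Enumerate both values of genuine code bug and weight by the priors:
  P(test failure | flaky test harness) = 0.47404×0.808 + 0.758058×0.192
        = 0.383024 + 0.145547 = 0.528571
Configurations with genuine code bug contribute 0.145547, so
  P(genuine code bug | test failure, flaky test harness) = 0.145547 / 0.528571 ≈ 0.275
This is intercausal reasoning (explaining away): once flaky test harness accounts for the test failure, genuine code bug becomes less likely.

P(genuine code bug | test failure) ≈ 0.580; P(genuine code bug | test failure, flaky test harness) ≈ 0.275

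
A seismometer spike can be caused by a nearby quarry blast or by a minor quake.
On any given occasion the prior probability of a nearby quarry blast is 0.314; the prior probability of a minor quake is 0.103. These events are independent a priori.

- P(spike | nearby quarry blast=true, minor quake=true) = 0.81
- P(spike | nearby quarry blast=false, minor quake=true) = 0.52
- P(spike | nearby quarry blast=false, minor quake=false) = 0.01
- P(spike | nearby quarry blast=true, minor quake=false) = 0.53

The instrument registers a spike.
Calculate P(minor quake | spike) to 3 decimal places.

P(spike) = 0.01*0.686*0.897 + 0.52*0.686*0.103 + 0.53*0.314*0.897 + 0.81*0.314*0.103 = 0.006153 + 0.036742 + 0.149279 + 0.026197 = 0.218371
The minor quake-present share is 0.036742 + 0.026197 = 0.062939.
Hence the posterior is 0.062939/0.218371 ≈ 0.288.

P(minor quake | spike) ≈ 0.288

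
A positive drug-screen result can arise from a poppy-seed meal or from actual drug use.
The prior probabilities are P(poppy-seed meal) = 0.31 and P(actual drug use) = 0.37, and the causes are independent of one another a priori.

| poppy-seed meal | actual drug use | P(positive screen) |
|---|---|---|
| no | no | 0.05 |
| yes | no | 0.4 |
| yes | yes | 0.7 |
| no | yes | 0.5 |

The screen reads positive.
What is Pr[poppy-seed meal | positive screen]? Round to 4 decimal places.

Numerator (weight on configurations with poppy-seed meal): 0.078120 + 0.080290 = 0.158410
The normalizing constant is 0.05*0.69*0.63 + 0.5*0.69*0.37 + 0.4*0.31*0.63 + 0.7*0.31*0.37 = 0.307795
Posterior = 0.158410 / 0.307795 ≈ 0.5147

Pr[poppy-seed meal | positive screen] ≈ 0.5147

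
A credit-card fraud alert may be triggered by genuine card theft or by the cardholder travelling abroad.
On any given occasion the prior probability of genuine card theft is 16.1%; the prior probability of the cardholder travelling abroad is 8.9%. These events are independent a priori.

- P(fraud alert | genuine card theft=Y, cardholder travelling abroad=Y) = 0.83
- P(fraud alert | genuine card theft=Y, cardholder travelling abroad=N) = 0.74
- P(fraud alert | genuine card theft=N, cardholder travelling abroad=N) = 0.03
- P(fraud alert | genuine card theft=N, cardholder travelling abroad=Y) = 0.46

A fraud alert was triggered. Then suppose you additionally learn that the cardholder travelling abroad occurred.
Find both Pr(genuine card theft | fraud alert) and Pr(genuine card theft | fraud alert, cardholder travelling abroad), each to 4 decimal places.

Weight on genuine card theft=true, given the evidence: 0.108537 + 0.011893 = 0.120430
Normalizer over all consistent configurations: 0.03×0.839×0.911 + 0.46×0.839×0.089 + 0.74×0.161×0.911 + 0.83×0.161×0.089 = 0.177709
Posterior = 0.120430 / 0.177709 ≈ 0.6777

Now also conditioning on cardholder travelling abroad=true:
Sum P(fraud alert|·) weighted by the priors over both values of genuine card theft:
  P(fraud alert | cardholder travelling abroad) = 0.46×0.839 + 0.83×0.161
        = 0.385940 + 0.133630 = 0.519570
The terms with genuine card theft present sum to 0.133630, so
  P(genuine card theft | fraud alert, cardholder travelling abroad) = 0.133630 / 0.519570 ≈ 0.2572
— cardholder travelling abroad explains away the evidence for genuine card theft.

Pr(genuine card theft | fraud alert) ≈ 0.6777; Pr(genuine card theft | fraud alert, cardholder travelling abroad) ≈ 0.2572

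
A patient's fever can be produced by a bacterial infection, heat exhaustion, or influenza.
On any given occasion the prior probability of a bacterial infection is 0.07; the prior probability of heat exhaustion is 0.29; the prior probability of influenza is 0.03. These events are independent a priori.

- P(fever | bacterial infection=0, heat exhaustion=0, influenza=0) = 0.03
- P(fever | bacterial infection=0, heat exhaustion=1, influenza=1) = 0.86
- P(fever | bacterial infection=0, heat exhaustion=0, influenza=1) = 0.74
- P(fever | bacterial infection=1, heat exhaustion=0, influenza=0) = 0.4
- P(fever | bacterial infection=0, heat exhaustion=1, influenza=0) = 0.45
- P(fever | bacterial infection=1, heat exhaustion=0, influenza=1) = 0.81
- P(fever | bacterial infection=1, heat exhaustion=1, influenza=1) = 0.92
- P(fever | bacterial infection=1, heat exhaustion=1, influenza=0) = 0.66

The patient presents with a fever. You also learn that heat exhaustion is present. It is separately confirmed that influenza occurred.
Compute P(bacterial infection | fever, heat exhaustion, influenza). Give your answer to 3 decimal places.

For the numerator, keep only bacterial infection=true terms: 0.92×0.07 = 0.064400
The normalizing constant is 0.86×0.93 + 0.92×0.07 = 0.864200
Posterior = 0.064400 / 0.864200 ≈ 0.075

P(bacterial infection | fever, heat exhaustion, influenza) ≈ 0.075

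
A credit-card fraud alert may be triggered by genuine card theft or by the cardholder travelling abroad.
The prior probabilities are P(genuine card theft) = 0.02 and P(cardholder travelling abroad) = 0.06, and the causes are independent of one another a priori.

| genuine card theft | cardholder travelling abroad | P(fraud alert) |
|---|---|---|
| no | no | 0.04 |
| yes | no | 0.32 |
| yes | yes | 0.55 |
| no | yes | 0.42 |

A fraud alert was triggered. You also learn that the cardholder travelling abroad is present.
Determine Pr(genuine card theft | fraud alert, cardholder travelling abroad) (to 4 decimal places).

P(fraud alert | cardholder travelling abroad) = 0.42*0.98 + 0.55*0.02 = 0.411600 + 0.011000 = 0.422600
Restricting to configurations with genuine card theft present: 0.55*0.02 = 0.011000.
So P(genuine card theft | fraud alert, cardholder travelling abroad) = 0.011000/0.422600 ≈ 0.0260.

Pr(genuine card theft | fraud alert, cardholder travelling abroad) ≈ 0.0260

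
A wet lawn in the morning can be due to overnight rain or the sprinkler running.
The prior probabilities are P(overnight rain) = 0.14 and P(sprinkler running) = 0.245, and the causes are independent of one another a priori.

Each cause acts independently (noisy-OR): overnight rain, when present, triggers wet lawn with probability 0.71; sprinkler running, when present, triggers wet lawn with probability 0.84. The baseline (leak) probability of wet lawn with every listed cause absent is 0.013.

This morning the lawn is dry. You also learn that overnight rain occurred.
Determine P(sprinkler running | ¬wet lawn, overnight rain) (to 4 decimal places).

Under noisy-OR, P(wet lawn | causes) = 1 − (1−0.013)·∏(1−qᵢ) over the active causes.
Weight on sprinkler running=true, given the evidence: 0.045797*0.245 = 0.011220
Normalizer over all consistent configurations: 0.28623*0.755 + 0.045797*0.245 = 0.227324
Posterior = 0.011220 / 0.227324 ≈ 0.0494

P(sprinkler running | ¬wet lawn, overnight rain) ≈ 0.0494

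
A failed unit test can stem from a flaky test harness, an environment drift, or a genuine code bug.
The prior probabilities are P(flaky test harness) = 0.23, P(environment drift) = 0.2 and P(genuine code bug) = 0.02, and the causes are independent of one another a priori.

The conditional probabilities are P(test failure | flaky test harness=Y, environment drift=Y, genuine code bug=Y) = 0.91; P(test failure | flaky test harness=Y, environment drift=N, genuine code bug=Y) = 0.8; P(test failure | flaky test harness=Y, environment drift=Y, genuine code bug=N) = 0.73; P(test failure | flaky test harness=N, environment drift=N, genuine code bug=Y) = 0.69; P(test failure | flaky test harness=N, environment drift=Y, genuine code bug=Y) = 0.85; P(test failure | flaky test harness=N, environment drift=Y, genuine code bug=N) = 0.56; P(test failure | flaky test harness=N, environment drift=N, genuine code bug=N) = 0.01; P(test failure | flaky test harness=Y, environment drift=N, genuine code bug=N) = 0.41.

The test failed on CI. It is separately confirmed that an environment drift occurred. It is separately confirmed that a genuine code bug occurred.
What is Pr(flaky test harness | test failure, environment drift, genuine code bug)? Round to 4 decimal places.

Pr(flaky test harness | test failure, environment drift, genuine code bug) ≈ 0.2423

For the numerator, keep only flaky test harness=true terms: 0.91×0.23 = 0.209300
Denominator P(test failure | environment drift, genuine code bug): 0.85×0.77 + 0.91×0.23 = 0.863800
P(flaky test harness | test failure, environment drift, genuine code bug) = 0.209300/0.863800 ≈ 0.2423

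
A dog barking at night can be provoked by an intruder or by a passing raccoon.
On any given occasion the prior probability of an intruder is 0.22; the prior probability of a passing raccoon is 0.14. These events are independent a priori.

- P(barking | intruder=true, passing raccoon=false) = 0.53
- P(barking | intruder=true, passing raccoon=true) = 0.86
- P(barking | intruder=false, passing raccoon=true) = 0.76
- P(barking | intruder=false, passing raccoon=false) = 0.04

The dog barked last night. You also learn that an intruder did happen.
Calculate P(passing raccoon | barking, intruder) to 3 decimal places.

Weight on passing raccoon=true, given the evidence: 0.86*0.14 = 0.120400
Normalizer over all consistent configurations: 0.53*0.86 + 0.86*0.14 = 0.576200
P(passing raccoon | barking, intruder) = 0.120400/0.576200 ≈ 0.209

P(passing raccoon | barking, intruder) ≈ 0.209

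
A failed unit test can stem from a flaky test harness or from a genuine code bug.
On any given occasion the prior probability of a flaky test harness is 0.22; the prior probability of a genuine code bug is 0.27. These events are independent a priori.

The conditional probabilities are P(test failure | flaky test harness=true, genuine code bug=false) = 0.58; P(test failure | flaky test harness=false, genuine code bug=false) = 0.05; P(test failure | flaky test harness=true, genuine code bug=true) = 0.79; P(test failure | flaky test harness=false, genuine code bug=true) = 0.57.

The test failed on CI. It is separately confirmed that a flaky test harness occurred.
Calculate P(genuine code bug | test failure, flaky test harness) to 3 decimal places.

P(test failure | flaky test harness) = 0.58*0.73 + 0.79*0.27 = 0.423400 + 0.213300 = 0.636700
Restricting to configurations with genuine code bug present: 0.79*0.27 = 0.213300.
Hence the posterior is 0.213300/0.636700 ≈ 0.335.

P(genuine code bug | test failure, flaky test harness) ≈ 0.335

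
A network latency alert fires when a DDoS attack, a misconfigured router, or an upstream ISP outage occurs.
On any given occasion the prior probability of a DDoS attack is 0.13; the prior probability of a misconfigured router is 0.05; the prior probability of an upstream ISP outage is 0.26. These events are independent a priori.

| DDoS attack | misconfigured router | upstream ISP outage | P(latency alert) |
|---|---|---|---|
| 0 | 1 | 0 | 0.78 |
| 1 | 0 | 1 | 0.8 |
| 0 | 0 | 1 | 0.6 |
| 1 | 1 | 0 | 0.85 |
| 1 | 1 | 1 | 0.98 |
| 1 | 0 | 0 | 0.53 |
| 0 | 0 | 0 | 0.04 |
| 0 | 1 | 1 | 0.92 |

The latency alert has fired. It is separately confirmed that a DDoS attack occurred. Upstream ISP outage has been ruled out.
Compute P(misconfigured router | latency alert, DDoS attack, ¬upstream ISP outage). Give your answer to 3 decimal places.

P(latency alert | DDoS attack, ¬upstream ISP outage) = 0.53*0.95 + 0.85*0.05 = 0.503500 + 0.042500 = 0.546000
Of this, 0.042500 comes from 0.85*0.05 (the misconfigured router=true cases).
So P(misconfigured router | latency alert, DDoS attack, ¬upstream ISP outage) = 0.042500/0.546000 ≈ 0.078.

P(misconfigured router | latency alert, DDoS attack, ¬upstream ISP outage) ≈ 0.078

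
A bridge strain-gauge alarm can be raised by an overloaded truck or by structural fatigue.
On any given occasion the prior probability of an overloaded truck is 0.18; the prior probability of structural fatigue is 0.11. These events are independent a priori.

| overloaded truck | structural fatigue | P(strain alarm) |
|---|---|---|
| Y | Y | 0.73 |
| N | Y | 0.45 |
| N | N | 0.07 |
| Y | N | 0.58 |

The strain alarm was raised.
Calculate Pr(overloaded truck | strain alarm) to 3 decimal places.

P(strain alarm) = 0.07×0.82×0.89 + 0.45×0.82×0.11 + 0.58×0.18×0.89 + 0.73×0.18×0.11 = 0.051086 + 0.040590 + 0.092916 + 0.014454 = 0.199046
The overloaded truck-present share is 0.092916 + 0.014454 = 0.107370.
So P(overloaded truck | strain alarm) = 0.107370/0.199046 ≈ 0.539.

Pr(overloaded truck | strain alarm) ≈ 0.539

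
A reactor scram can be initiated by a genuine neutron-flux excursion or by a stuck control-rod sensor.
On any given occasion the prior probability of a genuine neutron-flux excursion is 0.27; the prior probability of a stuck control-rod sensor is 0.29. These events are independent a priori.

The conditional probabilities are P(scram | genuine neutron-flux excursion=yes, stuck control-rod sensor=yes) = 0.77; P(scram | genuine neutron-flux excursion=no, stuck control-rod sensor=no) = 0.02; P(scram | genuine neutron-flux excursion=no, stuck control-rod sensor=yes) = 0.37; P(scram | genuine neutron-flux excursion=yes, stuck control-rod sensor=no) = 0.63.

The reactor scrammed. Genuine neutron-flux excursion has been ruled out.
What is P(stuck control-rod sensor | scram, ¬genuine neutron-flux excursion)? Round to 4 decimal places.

Sum P(scram|·) weighted by the priors over both values of stuck control-rod sensor:
  P(scram | ¬genuine neutron-flux excursion) = 0.02×0.71 + 0.37×0.29
        = 0.014200 + 0.107300 = 0.121500
Keeping only the stuck control-rod sensor-present terms gives 0.107300, so
  P(stuck control-rod sensor | scram, ¬genuine neutron-flux excursion) = 0.107300 / 0.121500 ≈ 0.8831

P(stuck control-rod sensor | scram, ¬genuine neutron-flux excursion) ≈ 0.8831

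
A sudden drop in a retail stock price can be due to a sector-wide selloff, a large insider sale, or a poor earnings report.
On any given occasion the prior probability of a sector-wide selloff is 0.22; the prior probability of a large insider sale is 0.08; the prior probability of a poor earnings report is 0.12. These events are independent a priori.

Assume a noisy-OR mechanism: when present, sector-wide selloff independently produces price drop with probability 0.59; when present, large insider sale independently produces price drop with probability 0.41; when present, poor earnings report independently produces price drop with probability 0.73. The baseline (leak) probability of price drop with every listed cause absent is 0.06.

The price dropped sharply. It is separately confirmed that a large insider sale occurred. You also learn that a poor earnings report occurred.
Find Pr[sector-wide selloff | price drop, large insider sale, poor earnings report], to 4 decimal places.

Pr[sector-wide selloff | price drop, large insider sale, poor earnings report] ≈ 0.2374

Under noisy-OR, P(price drop | causes) = 1 − (1−0.06)·∏(1−qᵢ) over the active causes.
P(price drop | large insider sale, poor earnings report) = 0.850258×0.78 + 0.938606×0.22 = 0.663201 + 0.206493 = 0.869694
Restricting to configurations with sector-wide selloff present: 0.938606×0.22 = 0.206493.
So P(sector-wide selloff | price drop, large insider sale, poor earnings report) = 0.206493/0.869694 ≈ 0.2374.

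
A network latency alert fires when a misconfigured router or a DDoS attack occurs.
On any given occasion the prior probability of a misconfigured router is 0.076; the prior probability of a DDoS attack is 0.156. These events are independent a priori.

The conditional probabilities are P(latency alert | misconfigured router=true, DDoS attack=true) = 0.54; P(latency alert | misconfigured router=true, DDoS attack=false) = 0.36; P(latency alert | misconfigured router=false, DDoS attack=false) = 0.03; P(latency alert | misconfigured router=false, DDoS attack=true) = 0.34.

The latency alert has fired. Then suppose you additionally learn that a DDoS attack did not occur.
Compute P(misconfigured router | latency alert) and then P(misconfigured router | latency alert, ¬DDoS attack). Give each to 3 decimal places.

P(latency alert) = 0.03×0.924×0.844 + 0.34×0.924×0.156 + 0.36×0.076×0.844 + 0.54×0.076×0.156 = 0.023396 + 0.049009 + 0.023092 + 0.006402 = 0.101899
Of this, 0.029494 comes from 0.023092 + 0.006402 (the misconfigured router=true cases).
P(misconfigured router | latency alert) = 0.029494 / 0.101899 ≈ 0.289

With the extra evidence:
Numerator (weight on configurations with misconfigured router): 0.36*0.076 = 0.027360
The normalizing constant is 0.03*0.924 + 0.36*0.076 = 0.055080
Posterior = 0.027360 / 0.055080 ≈ 0.497
Ruling out DDoS attack raises the posterior on misconfigured router — the flip side of explaining away.

P(misconfigured router | latency alert) ≈ 0.289; P(misconfigured router | latency alert, ¬DDoS attack) ≈ 0.497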